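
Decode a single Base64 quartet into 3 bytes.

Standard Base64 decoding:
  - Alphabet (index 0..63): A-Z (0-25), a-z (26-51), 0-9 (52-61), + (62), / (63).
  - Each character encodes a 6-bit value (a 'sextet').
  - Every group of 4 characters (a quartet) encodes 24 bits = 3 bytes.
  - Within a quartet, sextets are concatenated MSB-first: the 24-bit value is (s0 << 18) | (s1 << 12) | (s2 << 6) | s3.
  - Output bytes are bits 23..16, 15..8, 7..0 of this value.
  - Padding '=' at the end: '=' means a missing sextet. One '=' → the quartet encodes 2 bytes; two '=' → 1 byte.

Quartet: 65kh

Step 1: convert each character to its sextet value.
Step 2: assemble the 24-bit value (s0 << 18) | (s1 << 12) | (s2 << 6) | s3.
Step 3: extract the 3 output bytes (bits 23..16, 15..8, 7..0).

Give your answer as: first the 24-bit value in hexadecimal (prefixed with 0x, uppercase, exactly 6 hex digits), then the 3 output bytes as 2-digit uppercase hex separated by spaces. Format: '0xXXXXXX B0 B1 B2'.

Sextets: 6=58, 5=57, k=36, h=33
24-bit: (58<<18) | (57<<12) | (36<<6) | 33
      = 0xE80000 | 0x039000 | 0x000900 | 0x000021
      = 0xEB9921
Bytes: (v>>16)&0xFF=EB, (v>>8)&0xFF=99, v&0xFF=21

Answer: 0xEB9921 EB 99 21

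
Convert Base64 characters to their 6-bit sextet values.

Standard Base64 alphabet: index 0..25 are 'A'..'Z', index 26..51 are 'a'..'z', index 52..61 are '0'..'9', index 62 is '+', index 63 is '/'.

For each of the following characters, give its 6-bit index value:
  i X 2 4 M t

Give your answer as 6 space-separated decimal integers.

'i': a..z range, 26 + ord('i') − ord('a') = 34
'X': A..Z range, ord('X') − ord('A') = 23
'2': 0..9 range, 52 + ord('2') − ord('0') = 54
'4': 0..9 range, 52 + ord('4') − ord('0') = 56
'M': A..Z range, ord('M') − ord('A') = 12
't': a..z range, 26 + ord('t') − ord('a') = 45

Answer: 34 23 54 56 12 45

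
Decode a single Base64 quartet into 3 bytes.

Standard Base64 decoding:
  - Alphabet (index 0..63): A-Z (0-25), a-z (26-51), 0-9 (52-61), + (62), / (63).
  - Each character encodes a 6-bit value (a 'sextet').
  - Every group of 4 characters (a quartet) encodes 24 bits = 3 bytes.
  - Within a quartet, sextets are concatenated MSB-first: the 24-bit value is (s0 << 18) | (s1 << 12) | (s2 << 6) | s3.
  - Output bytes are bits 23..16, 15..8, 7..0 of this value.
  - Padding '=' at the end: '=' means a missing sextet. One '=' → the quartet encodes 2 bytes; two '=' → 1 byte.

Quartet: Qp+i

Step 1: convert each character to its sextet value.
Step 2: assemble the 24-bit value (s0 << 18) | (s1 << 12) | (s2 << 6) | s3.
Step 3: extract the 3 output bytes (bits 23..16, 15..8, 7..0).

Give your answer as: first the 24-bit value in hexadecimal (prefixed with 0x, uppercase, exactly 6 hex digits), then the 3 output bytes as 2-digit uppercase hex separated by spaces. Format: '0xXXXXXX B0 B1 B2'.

Answer: 0x429FA2 42 9F A2

Derivation:
Sextets: Q=16, p=41, +=62, i=34
24-bit: (16<<18) | (41<<12) | (62<<6) | 34
      = 0x400000 | 0x029000 | 0x000F80 | 0x000022
      = 0x429FA2
Bytes: (v>>16)&0xFF=42, (v>>8)&0xFF=9F, v&0xFF=A2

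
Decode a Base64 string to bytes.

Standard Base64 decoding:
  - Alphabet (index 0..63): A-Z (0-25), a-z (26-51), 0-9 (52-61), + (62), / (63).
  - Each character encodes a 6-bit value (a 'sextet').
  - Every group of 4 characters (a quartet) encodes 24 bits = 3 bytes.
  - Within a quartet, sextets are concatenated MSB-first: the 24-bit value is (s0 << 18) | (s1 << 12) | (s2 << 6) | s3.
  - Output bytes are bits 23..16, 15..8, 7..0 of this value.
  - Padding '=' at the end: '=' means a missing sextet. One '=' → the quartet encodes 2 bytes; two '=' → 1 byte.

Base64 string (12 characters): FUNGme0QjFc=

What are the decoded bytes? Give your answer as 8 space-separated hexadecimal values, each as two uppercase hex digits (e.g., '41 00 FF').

Answer: 15 43 46 99 ED 10 8C 57

Derivation:
After char 0 ('F'=5): chars_in_quartet=1 acc=0x5 bytes_emitted=0
After char 1 ('U'=20): chars_in_quartet=2 acc=0x154 bytes_emitted=0
After char 2 ('N'=13): chars_in_quartet=3 acc=0x550D bytes_emitted=0
After char 3 ('G'=6): chars_in_quartet=4 acc=0x154346 -> emit 15 43 46, reset; bytes_emitted=3
After char 4 ('m'=38): chars_in_quartet=1 acc=0x26 bytes_emitted=3
After char 5 ('e'=30): chars_in_quartet=2 acc=0x99E bytes_emitted=3
After char 6 ('0'=52): chars_in_quartet=3 acc=0x267B4 bytes_emitted=3
After char 7 ('Q'=16): chars_in_quartet=4 acc=0x99ED10 -> emit 99 ED 10, reset; bytes_emitted=6
After char 8 ('j'=35): chars_in_quartet=1 acc=0x23 bytes_emitted=6
After char 9 ('F'=5): chars_in_quartet=2 acc=0x8C5 bytes_emitted=6
After char 10 ('c'=28): chars_in_quartet=3 acc=0x2315C bytes_emitted=6
Padding '=': partial quartet acc=0x2315C -> emit 8C 57; bytes_emitted=8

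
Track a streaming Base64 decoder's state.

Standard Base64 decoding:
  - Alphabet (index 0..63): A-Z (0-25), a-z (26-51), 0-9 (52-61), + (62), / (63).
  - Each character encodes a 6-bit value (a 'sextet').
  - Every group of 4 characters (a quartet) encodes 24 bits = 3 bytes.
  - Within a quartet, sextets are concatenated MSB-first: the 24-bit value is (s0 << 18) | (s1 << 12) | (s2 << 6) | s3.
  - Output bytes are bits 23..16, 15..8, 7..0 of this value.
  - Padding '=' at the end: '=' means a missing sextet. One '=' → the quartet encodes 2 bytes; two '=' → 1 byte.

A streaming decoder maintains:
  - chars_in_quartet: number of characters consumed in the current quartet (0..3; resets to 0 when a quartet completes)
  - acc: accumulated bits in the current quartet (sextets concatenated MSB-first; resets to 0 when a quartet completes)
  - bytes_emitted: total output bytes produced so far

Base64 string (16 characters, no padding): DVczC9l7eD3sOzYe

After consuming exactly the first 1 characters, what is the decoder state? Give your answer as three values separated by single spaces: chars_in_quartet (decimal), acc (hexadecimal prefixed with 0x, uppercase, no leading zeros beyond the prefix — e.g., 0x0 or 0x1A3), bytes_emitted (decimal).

Answer: 1 0x3 0

Derivation:
After char 0 ('D'=3): chars_in_quartet=1 acc=0x3 bytes_emitted=0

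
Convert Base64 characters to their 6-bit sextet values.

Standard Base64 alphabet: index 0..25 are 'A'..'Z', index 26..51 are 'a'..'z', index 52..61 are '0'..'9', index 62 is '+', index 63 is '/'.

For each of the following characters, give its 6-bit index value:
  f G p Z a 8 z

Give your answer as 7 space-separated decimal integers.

Answer: 31 6 41 25 26 60 51

Derivation:
'f': a..z range, 26 + ord('f') − ord('a') = 31
'G': A..Z range, ord('G') − ord('A') = 6
'p': a..z range, 26 + ord('p') − ord('a') = 41
'Z': A..Z range, ord('Z') − ord('A') = 25
'a': a..z range, 26 + ord('a') − ord('a') = 26
'8': 0..9 range, 52 + ord('8') − ord('0') = 60
'z': a..z range, 26 + ord('z') − ord('a') = 51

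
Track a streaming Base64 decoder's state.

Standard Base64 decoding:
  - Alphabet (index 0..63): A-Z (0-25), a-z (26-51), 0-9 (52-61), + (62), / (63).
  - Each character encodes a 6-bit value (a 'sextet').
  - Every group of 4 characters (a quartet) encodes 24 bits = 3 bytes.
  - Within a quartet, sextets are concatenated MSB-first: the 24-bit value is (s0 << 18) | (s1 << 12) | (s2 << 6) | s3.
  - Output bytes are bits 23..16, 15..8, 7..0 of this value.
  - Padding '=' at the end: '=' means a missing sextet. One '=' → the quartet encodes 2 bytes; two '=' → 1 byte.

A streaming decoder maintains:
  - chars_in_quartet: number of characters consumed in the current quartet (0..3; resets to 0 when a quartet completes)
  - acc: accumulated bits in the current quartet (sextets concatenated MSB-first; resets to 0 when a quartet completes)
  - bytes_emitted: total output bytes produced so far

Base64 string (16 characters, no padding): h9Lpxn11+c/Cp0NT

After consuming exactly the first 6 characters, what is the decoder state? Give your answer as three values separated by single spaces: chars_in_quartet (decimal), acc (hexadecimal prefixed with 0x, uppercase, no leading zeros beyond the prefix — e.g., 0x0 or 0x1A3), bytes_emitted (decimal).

Answer: 2 0xC67 3

Derivation:
After char 0 ('h'=33): chars_in_quartet=1 acc=0x21 bytes_emitted=0
After char 1 ('9'=61): chars_in_quartet=2 acc=0x87D bytes_emitted=0
After char 2 ('L'=11): chars_in_quartet=3 acc=0x21F4B bytes_emitted=0
After char 3 ('p'=41): chars_in_quartet=4 acc=0x87D2E9 -> emit 87 D2 E9, reset; bytes_emitted=3
After char 4 ('x'=49): chars_in_quartet=1 acc=0x31 bytes_emitted=3
After char 5 ('n'=39): chars_in_quartet=2 acc=0xC67 bytes_emitted=3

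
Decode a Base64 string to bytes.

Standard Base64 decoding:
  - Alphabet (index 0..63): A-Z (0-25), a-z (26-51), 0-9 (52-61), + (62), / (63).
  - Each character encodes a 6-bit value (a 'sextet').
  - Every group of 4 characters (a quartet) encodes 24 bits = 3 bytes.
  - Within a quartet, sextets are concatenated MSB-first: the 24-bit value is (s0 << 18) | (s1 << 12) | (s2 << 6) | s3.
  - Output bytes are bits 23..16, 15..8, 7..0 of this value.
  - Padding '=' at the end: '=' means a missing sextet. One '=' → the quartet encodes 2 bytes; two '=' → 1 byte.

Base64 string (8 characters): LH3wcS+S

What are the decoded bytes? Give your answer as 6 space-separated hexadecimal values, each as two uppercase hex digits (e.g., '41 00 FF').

After char 0 ('L'=11): chars_in_quartet=1 acc=0xB bytes_emitted=0
After char 1 ('H'=7): chars_in_quartet=2 acc=0x2C7 bytes_emitted=0
After char 2 ('3'=55): chars_in_quartet=3 acc=0xB1F7 bytes_emitted=0
After char 3 ('w'=48): chars_in_quartet=4 acc=0x2C7DF0 -> emit 2C 7D F0, reset; bytes_emitted=3
After char 4 ('c'=28): chars_in_quartet=1 acc=0x1C bytes_emitted=3
After char 5 ('S'=18): chars_in_quartet=2 acc=0x712 bytes_emitted=3
After char 6 ('+'=62): chars_in_quartet=3 acc=0x1C4BE bytes_emitted=3
After char 7 ('S'=18): chars_in_quartet=4 acc=0x712F92 -> emit 71 2F 92, reset; bytes_emitted=6

Answer: 2C 7D F0 71 2F 92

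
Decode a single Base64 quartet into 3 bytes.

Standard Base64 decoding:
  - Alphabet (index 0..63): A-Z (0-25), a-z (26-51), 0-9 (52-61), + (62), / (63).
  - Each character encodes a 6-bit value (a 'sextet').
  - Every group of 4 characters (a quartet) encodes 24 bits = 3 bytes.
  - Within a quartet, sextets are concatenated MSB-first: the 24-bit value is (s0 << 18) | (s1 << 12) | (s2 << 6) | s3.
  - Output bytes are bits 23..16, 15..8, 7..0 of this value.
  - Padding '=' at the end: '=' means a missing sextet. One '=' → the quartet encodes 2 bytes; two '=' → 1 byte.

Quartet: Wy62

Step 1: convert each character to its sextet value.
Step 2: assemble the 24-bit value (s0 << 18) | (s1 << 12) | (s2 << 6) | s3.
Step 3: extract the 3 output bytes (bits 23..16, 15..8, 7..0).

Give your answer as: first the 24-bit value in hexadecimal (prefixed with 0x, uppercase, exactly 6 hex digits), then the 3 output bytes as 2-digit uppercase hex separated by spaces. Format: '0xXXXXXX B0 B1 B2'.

Answer: 0x5B2EB6 5B 2E B6

Derivation:
Sextets: W=22, y=50, 6=58, 2=54
24-bit: (22<<18) | (50<<12) | (58<<6) | 54
      = 0x580000 | 0x032000 | 0x000E80 | 0x000036
      = 0x5B2EB6
Bytes: (v>>16)&0xFF=5B, (v>>8)&0xFF=2E, v&0xFF=B6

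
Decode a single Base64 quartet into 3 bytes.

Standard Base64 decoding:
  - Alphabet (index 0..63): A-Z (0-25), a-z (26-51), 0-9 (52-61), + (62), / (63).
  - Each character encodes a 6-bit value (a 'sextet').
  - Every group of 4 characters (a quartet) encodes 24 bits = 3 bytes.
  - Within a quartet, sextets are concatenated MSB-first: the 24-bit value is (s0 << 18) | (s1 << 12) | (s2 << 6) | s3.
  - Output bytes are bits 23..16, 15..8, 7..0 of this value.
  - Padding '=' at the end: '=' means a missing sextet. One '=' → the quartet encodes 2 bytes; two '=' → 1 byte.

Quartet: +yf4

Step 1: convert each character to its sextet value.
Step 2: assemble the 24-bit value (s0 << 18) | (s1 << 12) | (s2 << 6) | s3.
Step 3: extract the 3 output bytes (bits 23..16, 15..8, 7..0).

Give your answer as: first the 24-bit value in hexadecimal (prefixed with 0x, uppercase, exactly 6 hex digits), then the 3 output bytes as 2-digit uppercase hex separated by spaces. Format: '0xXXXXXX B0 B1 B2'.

Sextets: +=62, y=50, f=31, 4=56
24-bit: (62<<18) | (50<<12) | (31<<6) | 56
      = 0xF80000 | 0x032000 | 0x0007C0 | 0x000038
      = 0xFB27F8
Bytes: (v>>16)&0xFF=FB, (v>>8)&0xFF=27, v&0xFF=F8

Answer: 0xFB27F8 FB 27 F8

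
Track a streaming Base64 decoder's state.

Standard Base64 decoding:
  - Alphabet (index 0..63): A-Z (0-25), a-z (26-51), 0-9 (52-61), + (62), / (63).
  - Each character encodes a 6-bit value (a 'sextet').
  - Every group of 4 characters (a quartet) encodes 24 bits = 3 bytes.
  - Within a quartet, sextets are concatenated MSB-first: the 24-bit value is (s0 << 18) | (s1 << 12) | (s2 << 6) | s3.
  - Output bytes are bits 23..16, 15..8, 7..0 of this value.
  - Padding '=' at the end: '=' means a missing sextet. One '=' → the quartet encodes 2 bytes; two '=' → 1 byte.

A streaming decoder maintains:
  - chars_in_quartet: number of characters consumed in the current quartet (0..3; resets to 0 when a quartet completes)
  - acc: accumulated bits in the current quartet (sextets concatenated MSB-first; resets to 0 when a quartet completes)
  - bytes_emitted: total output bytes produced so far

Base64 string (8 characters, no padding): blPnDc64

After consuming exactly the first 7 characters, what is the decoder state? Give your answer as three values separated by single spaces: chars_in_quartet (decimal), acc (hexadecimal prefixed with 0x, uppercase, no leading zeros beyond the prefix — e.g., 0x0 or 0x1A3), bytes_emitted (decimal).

After char 0 ('b'=27): chars_in_quartet=1 acc=0x1B bytes_emitted=0
After char 1 ('l'=37): chars_in_quartet=2 acc=0x6E5 bytes_emitted=0
After char 2 ('P'=15): chars_in_quartet=3 acc=0x1B94F bytes_emitted=0
After char 3 ('n'=39): chars_in_quartet=4 acc=0x6E53E7 -> emit 6E 53 E7, reset; bytes_emitted=3
After char 4 ('D'=3): chars_in_quartet=1 acc=0x3 bytes_emitted=3
After char 5 ('c'=28): chars_in_quartet=2 acc=0xDC bytes_emitted=3
After char 6 ('6'=58): chars_in_quartet=3 acc=0x373A bytes_emitted=3

Answer: 3 0x373A 3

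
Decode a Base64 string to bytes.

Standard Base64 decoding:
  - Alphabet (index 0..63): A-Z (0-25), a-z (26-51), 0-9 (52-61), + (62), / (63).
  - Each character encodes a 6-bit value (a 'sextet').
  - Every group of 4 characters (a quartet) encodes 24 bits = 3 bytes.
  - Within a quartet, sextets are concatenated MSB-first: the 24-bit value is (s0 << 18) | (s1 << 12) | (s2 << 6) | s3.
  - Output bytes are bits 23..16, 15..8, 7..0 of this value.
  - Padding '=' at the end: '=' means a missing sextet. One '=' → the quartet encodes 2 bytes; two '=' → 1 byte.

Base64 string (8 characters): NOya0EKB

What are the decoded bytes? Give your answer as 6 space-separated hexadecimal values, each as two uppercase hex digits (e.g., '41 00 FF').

Answer: 34 EC 9A D0 42 81

Derivation:
After char 0 ('N'=13): chars_in_quartet=1 acc=0xD bytes_emitted=0
After char 1 ('O'=14): chars_in_quartet=2 acc=0x34E bytes_emitted=0
After char 2 ('y'=50): chars_in_quartet=3 acc=0xD3B2 bytes_emitted=0
After char 3 ('a'=26): chars_in_quartet=4 acc=0x34EC9A -> emit 34 EC 9A, reset; bytes_emitted=3
After char 4 ('0'=52): chars_in_quartet=1 acc=0x34 bytes_emitted=3
After char 5 ('E'=4): chars_in_quartet=2 acc=0xD04 bytes_emitted=3
After char 6 ('K'=10): chars_in_quartet=3 acc=0x3410A bytes_emitted=3
After char 7 ('B'=1): chars_in_quartet=4 acc=0xD04281 -> emit D0 42 81, reset; bytes_emitted=6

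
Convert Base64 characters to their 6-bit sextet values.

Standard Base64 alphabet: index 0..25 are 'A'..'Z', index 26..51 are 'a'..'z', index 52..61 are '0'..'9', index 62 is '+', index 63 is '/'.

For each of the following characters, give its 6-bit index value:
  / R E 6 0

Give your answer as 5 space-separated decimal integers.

'/': index 63
'R': A..Z range, ord('R') − ord('A') = 17
'E': A..Z range, ord('E') − ord('A') = 4
'6': 0..9 range, 52 + ord('6') − ord('0') = 58
'0': 0..9 range, 52 + ord('0') − ord('0') = 52

Answer: 63 17 4 58 52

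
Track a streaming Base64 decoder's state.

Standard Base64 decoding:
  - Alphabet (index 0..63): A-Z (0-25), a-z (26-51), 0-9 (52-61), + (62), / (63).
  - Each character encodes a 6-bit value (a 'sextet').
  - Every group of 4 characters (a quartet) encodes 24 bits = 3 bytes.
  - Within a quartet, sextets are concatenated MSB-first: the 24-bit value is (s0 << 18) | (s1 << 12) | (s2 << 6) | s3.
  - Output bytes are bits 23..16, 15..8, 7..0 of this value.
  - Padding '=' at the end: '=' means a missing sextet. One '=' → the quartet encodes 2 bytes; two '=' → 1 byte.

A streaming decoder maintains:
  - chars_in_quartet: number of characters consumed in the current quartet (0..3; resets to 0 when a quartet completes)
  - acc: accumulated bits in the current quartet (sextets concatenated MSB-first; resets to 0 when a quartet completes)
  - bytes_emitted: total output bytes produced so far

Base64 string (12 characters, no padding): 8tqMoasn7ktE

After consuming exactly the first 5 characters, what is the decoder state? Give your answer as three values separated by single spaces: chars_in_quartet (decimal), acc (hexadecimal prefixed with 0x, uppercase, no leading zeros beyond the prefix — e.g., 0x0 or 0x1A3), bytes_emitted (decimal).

After char 0 ('8'=60): chars_in_quartet=1 acc=0x3C bytes_emitted=0
After char 1 ('t'=45): chars_in_quartet=2 acc=0xF2D bytes_emitted=0
After char 2 ('q'=42): chars_in_quartet=3 acc=0x3CB6A bytes_emitted=0
After char 3 ('M'=12): chars_in_quartet=4 acc=0xF2DA8C -> emit F2 DA 8C, reset; bytes_emitted=3
After char 4 ('o'=40): chars_in_quartet=1 acc=0x28 bytes_emitted=3

Answer: 1 0x28 3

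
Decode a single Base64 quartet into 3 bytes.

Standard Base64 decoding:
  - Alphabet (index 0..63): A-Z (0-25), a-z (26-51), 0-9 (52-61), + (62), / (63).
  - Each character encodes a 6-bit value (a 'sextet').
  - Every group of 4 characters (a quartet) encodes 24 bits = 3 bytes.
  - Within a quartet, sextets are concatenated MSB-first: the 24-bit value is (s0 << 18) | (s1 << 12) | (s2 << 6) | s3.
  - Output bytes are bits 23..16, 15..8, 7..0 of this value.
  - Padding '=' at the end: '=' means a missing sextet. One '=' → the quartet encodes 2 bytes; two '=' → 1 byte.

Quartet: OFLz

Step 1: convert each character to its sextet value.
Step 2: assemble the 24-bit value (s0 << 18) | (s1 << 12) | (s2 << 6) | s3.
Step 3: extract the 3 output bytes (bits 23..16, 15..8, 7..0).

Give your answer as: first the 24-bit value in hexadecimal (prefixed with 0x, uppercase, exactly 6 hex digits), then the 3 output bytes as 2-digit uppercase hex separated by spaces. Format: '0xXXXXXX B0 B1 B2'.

Sextets: O=14, F=5, L=11, z=51
24-bit: (14<<18) | (5<<12) | (11<<6) | 51
      = 0x380000 | 0x005000 | 0x0002C0 | 0x000033
      = 0x3852F3
Bytes: (v>>16)&0xFF=38, (v>>8)&0xFF=52, v&0xFF=F3

Answer: 0x3852F3 38 52 F3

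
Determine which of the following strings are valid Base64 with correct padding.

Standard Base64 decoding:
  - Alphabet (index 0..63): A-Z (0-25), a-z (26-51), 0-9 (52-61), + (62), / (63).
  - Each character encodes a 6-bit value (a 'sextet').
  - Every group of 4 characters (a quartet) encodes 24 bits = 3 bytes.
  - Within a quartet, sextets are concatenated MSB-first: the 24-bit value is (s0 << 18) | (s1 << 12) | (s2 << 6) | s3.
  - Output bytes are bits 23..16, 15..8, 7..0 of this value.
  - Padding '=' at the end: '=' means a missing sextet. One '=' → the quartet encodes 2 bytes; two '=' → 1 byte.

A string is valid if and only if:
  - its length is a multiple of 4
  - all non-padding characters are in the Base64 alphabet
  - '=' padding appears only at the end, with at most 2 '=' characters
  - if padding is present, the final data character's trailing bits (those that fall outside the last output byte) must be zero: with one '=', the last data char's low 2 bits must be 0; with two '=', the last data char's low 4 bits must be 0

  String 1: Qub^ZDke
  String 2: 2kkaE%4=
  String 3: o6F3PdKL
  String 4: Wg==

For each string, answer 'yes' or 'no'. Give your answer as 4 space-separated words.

String 1: 'Qub^ZDke' → invalid (bad char(s): ['^'])
String 2: '2kkaE%4=' → invalid (bad char(s): ['%'])
String 3: 'o6F3PdKL' → valid
String 4: 'Wg==' → valid

Answer: no no yes yes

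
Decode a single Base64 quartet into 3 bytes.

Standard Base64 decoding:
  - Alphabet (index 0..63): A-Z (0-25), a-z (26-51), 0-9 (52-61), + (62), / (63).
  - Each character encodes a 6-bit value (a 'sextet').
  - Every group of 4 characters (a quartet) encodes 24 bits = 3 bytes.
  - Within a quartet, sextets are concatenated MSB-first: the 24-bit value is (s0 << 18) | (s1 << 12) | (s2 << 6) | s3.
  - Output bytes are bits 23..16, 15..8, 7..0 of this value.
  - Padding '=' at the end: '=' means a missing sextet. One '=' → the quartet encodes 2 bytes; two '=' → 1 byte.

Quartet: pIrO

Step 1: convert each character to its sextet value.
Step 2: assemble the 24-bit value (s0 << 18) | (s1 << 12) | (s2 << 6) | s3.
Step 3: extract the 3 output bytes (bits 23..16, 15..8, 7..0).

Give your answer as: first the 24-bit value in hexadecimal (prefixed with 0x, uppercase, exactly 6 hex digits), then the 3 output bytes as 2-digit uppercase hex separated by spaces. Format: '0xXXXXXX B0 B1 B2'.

Sextets: p=41, I=8, r=43, O=14
24-bit: (41<<18) | (8<<12) | (43<<6) | 14
      = 0xA40000 | 0x008000 | 0x000AC0 | 0x00000E
      = 0xA48ACE
Bytes: (v>>16)&0xFF=A4, (v>>8)&0xFF=8A, v&0xFF=CE

Answer: 0xA48ACE A4 8A CE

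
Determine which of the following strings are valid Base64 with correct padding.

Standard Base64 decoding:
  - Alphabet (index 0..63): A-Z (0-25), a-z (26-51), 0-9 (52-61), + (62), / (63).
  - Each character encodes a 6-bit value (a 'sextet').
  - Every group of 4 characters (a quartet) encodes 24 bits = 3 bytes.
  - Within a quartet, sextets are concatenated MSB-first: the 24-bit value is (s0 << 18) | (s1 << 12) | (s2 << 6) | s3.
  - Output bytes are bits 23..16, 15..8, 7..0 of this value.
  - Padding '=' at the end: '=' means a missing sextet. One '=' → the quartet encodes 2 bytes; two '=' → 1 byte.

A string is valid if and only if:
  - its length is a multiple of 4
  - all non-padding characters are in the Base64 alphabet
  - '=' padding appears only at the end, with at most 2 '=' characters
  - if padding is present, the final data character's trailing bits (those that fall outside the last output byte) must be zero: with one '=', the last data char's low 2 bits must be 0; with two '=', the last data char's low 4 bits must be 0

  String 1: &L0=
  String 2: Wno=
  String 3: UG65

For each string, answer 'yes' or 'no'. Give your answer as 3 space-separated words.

String 1: '&L0=' → invalid (bad char(s): ['&'])
String 2: 'Wno=' → valid
String 3: 'UG65' → valid

Answer: no yes yes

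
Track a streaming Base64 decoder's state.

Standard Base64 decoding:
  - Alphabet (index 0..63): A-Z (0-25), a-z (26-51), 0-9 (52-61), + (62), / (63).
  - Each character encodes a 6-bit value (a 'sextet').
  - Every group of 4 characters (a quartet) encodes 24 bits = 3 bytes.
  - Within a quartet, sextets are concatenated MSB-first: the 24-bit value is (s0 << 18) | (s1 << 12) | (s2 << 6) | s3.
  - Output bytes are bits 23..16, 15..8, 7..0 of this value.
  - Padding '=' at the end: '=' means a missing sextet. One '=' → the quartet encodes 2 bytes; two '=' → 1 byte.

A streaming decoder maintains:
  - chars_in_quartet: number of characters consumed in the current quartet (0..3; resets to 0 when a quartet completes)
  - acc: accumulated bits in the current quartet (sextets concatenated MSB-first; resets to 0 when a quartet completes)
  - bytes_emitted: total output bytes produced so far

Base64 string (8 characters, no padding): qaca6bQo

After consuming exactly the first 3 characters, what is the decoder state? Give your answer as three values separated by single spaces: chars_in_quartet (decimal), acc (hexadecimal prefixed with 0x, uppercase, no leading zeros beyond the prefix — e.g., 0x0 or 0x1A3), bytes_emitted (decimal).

After char 0 ('q'=42): chars_in_quartet=1 acc=0x2A bytes_emitted=0
After char 1 ('a'=26): chars_in_quartet=2 acc=0xA9A bytes_emitted=0
After char 2 ('c'=28): chars_in_quartet=3 acc=0x2A69C bytes_emitted=0

Answer: 3 0x2A69C 0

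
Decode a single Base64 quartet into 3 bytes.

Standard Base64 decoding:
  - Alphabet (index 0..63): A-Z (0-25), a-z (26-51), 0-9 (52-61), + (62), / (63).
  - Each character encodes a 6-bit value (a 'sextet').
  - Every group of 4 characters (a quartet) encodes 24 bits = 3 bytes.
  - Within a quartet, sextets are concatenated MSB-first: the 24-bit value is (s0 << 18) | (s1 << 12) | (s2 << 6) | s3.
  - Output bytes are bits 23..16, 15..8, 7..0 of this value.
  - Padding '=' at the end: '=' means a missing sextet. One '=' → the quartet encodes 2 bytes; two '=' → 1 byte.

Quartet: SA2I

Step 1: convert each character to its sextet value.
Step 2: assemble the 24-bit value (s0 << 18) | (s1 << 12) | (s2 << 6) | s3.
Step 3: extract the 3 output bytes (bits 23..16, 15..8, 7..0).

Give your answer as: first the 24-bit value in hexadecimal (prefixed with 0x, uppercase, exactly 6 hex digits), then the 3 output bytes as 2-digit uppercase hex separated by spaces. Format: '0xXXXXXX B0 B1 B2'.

Answer: 0x480D88 48 0D 88

Derivation:
Sextets: S=18, A=0, 2=54, I=8
24-bit: (18<<18) | (0<<12) | (54<<6) | 8
      = 0x480000 | 0x000000 | 0x000D80 | 0x000008
      = 0x480D88
Bytes: (v>>16)&0xFF=48, (v>>8)&0xFF=0D, v&0xFF=88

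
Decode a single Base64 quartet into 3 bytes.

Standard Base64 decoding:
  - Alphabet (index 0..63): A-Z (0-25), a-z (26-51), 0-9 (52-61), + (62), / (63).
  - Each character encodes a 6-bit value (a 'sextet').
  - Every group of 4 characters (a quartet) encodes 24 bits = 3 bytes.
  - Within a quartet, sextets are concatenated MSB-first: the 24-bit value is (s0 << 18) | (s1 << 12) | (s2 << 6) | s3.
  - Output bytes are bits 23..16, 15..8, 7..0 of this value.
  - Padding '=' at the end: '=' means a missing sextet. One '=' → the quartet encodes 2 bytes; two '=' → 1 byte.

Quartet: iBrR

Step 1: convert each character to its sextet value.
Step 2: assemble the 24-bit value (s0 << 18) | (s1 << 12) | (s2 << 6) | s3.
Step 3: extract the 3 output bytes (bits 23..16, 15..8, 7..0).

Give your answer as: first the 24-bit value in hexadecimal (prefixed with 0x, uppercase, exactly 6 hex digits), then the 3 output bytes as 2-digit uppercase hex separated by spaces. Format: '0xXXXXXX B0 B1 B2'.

Sextets: i=34, B=1, r=43, R=17
24-bit: (34<<18) | (1<<12) | (43<<6) | 17
      = 0x880000 | 0x001000 | 0x000AC0 | 0x000011
      = 0x881AD1
Bytes: (v>>16)&0xFF=88, (v>>8)&0xFF=1A, v&0xFF=D1

Answer: 0x881AD1 88 1A D1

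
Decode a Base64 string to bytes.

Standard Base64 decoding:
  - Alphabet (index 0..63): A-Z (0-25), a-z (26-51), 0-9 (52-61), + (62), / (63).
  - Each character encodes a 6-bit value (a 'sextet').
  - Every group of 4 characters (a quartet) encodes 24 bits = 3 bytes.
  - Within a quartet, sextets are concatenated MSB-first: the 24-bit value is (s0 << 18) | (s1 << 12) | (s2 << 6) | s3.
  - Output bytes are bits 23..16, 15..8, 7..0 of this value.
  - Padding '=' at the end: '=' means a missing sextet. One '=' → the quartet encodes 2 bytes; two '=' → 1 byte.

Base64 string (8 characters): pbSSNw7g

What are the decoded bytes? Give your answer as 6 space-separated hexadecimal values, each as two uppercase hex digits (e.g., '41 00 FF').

After char 0 ('p'=41): chars_in_quartet=1 acc=0x29 bytes_emitted=0
After char 1 ('b'=27): chars_in_quartet=2 acc=0xA5B bytes_emitted=0
After char 2 ('S'=18): chars_in_quartet=3 acc=0x296D2 bytes_emitted=0
After char 3 ('S'=18): chars_in_quartet=4 acc=0xA5B492 -> emit A5 B4 92, reset; bytes_emitted=3
After char 4 ('N'=13): chars_in_quartet=1 acc=0xD bytes_emitted=3
After char 5 ('w'=48): chars_in_quartet=2 acc=0x370 bytes_emitted=3
After char 6 ('7'=59): chars_in_quartet=3 acc=0xDC3B bytes_emitted=3
After char 7 ('g'=32): chars_in_quartet=4 acc=0x370EE0 -> emit 37 0E E0, reset; bytes_emitted=6

Answer: A5 B4 92 37 0E E0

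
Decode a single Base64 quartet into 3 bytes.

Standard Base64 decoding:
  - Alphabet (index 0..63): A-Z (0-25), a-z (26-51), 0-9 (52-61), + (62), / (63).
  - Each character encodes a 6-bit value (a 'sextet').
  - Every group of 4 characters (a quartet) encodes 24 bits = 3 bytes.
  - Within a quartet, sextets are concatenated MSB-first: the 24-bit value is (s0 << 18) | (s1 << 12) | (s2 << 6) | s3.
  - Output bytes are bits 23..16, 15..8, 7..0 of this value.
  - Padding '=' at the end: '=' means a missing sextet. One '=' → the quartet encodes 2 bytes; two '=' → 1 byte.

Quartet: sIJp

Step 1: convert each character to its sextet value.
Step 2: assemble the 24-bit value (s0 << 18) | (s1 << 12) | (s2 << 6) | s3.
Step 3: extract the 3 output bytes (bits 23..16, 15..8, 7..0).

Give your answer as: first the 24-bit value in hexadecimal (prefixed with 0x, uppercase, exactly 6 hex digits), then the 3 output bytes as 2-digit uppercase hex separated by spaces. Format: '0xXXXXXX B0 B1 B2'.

Answer: 0xB08269 B0 82 69

Derivation:
Sextets: s=44, I=8, J=9, p=41
24-bit: (44<<18) | (8<<12) | (9<<6) | 41
      = 0xB00000 | 0x008000 | 0x000240 | 0x000029
      = 0xB08269
Bytes: (v>>16)&0xFF=B0, (v>>8)&0xFF=82, v&0xFF=69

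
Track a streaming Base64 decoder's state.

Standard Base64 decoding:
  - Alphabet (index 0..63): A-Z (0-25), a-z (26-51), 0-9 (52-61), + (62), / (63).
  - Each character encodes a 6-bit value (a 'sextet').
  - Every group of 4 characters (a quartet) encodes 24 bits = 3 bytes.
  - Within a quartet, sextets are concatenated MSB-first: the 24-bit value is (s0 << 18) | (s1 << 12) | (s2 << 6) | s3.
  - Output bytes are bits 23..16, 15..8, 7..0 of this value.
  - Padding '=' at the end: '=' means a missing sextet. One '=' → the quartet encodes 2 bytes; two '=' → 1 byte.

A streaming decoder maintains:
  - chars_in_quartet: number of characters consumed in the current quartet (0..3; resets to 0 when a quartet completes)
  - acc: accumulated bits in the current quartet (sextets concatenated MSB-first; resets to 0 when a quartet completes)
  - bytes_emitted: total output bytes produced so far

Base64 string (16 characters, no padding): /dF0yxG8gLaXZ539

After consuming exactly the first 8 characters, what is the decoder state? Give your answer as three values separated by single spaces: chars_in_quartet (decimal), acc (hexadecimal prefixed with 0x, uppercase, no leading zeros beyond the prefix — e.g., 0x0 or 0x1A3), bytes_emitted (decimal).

Answer: 0 0x0 6

Derivation:
After char 0 ('/'=63): chars_in_quartet=1 acc=0x3F bytes_emitted=0
After char 1 ('d'=29): chars_in_quartet=2 acc=0xFDD bytes_emitted=0
After char 2 ('F'=5): chars_in_quartet=3 acc=0x3F745 bytes_emitted=0
After char 3 ('0'=52): chars_in_quartet=4 acc=0xFDD174 -> emit FD D1 74, reset; bytes_emitted=3
After char 4 ('y'=50): chars_in_quartet=1 acc=0x32 bytes_emitted=3
After char 5 ('x'=49): chars_in_quartet=2 acc=0xCB1 bytes_emitted=3
After char 6 ('G'=6): chars_in_quartet=3 acc=0x32C46 bytes_emitted=3
After char 7 ('8'=60): chars_in_quartet=4 acc=0xCB11BC -> emit CB 11 BC, reset; bytes_emitted=6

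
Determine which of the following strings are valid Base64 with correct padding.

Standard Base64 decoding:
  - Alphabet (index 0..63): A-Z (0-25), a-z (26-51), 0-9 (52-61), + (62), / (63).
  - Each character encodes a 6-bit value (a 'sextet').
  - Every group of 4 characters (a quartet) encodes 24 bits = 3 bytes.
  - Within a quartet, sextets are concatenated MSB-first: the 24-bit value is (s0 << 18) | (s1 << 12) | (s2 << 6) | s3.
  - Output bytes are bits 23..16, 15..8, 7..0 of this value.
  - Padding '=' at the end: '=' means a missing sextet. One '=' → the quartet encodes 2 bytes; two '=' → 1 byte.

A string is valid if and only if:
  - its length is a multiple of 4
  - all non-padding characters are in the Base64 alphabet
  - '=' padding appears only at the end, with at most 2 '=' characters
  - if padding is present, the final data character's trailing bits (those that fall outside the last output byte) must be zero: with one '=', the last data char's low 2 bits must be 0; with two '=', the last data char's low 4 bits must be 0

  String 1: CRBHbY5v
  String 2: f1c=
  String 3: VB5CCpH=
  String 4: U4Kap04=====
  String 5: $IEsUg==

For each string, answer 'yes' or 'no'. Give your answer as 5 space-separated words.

String 1: 'CRBHbY5v' → valid
String 2: 'f1c=' → valid
String 3: 'VB5CCpH=' → invalid (bad trailing bits)
String 4: 'U4Kap04=====' → invalid (5 pad chars (max 2))
String 5: '$IEsUg==' → invalid (bad char(s): ['$'])

Answer: yes yes no no no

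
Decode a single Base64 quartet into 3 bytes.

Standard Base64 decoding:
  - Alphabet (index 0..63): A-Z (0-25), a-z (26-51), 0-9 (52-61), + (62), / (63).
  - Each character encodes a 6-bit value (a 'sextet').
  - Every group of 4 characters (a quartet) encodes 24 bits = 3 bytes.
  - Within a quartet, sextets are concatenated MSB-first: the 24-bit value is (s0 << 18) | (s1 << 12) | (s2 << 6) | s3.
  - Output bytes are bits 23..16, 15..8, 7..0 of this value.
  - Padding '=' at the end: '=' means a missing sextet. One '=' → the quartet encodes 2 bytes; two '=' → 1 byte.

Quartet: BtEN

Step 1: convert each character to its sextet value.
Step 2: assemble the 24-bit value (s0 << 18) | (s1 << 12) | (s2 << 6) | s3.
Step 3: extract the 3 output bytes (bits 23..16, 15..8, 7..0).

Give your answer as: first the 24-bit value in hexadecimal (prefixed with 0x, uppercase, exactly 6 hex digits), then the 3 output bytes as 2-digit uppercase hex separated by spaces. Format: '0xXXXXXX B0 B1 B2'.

Answer: 0x06D10D 06 D1 0D

Derivation:
Sextets: B=1, t=45, E=4, N=13
24-bit: (1<<18) | (45<<12) | (4<<6) | 13
      = 0x040000 | 0x02D000 | 0x000100 | 0x00000D
      = 0x06D10D
Bytes: (v>>16)&0xFF=06, (v>>8)&0xFF=D1, v&0xFF=0D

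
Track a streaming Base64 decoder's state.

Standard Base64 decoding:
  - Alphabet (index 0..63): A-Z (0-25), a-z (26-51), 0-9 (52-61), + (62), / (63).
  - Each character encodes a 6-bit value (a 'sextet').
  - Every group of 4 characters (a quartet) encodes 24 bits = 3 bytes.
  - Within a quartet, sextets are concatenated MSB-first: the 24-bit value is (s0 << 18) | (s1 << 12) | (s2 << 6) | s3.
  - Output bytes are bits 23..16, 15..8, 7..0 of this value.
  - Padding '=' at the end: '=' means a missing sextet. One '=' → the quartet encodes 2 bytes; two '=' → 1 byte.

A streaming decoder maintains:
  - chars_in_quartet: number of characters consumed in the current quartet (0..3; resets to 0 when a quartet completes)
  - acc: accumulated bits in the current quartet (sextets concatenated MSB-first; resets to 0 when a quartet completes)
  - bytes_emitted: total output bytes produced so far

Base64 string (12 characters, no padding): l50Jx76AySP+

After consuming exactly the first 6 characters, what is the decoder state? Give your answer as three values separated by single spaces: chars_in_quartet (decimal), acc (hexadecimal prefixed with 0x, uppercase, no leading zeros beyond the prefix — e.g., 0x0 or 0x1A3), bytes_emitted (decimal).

Answer: 2 0xC7B 3

Derivation:
After char 0 ('l'=37): chars_in_quartet=1 acc=0x25 bytes_emitted=0
After char 1 ('5'=57): chars_in_quartet=2 acc=0x979 bytes_emitted=0
After char 2 ('0'=52): chars_in_quartet=3 acc=0x25E74 bytes_emitted=0
After char 3 ('J'=9): chars_in_quartet=4 acc=0x979D09 -> emit 97 9D 09, reset; bytes_emitted=3
After char 4 ('x'=49): chars_in_quartet=1 acc=0x31 bytes_emitted=3
After char 5 ('7'=59): chars_in_quartet=2 acc=0xC7B bytes_emitted=3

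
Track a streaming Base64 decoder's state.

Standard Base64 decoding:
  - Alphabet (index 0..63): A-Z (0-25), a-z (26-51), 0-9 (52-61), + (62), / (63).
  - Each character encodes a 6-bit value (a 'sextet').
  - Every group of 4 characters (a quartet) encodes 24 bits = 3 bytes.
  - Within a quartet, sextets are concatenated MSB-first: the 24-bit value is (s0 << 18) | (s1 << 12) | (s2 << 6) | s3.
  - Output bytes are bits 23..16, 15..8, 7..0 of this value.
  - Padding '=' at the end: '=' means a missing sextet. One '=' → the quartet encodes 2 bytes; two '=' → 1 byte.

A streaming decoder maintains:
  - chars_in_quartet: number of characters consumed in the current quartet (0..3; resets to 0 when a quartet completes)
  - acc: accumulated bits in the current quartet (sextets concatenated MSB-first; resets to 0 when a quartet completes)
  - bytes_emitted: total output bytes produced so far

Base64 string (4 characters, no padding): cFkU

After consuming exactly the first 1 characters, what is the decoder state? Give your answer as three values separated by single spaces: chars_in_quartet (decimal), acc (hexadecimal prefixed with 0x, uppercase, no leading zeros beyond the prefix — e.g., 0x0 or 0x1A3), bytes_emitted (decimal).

Answer: 1 0x1C 0

Derivation:
After char 0 ('c'=28): chars_in_quartet=1 acc=0x1C bytes_emitted=0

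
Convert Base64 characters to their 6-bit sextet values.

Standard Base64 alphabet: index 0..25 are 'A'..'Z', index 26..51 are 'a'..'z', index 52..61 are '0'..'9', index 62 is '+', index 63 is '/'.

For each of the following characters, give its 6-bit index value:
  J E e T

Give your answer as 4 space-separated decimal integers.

Answer: 9 4 30 19

Derivation:
'J': A..Z range, ord('J') − ord('A') = 9
'E': A..Z range, ord('E') − ord('A') = 4
'e': a..z range, 26 + ord('e') − ord('a') = 30
'T': A..Z range, ord('T') − ord('A') = 19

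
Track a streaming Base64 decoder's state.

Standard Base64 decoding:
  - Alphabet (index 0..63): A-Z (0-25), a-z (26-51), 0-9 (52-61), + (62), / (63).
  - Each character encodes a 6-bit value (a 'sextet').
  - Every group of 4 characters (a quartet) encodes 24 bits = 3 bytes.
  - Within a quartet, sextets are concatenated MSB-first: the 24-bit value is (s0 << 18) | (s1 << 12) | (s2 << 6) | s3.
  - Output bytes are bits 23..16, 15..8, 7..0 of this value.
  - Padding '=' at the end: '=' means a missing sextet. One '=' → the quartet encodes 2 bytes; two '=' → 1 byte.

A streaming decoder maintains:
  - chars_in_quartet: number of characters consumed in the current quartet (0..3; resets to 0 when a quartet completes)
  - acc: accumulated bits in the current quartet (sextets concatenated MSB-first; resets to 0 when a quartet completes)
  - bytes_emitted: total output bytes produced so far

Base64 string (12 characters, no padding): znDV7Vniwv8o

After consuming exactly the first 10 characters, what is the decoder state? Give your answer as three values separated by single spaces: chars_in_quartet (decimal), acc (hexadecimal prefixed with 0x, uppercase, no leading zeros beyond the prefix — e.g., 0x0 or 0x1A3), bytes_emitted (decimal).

Answer: 2 0xC2F 6

Derivation:
After char 0 ('z'=51): chars_in_quartet=1 acc=0x33 bytes_emitted=0
After char 1 ('n'=39): chars_in_quartet=2 acc=0xCE7 bytes_emitted=0
After char 2 ('D'=3): chars_in_quartet=3 acc=0x339C3 bytes_emitted=0
After char 3 ('V'=21): chars_in_quartet=4 acc=0xCE70D5 -> emit CE 70 D5, reset; bytes_emitted=3
After char 4 ('7'=59): chars_in_quartet=1 acc=0x3B bytes_emitted=3
After char 5 ('V'=21): chars_in_quartet=2 acc=0xED5 bytes_emitted=3
After char 6 ('n'=39): chars_in_quartet=3 acc=0x3B567 bytes_emitted=3
After char 7 ('i'=34): chars_in_quartet=4 acc=0xED59E2 -> emit ED 59 E2, reset; bytes_emitted=6
After char 8 ('w'=48): chars_in_quartet=1 acc=0x30 bytes_emitted=6
After char 9 ('v'=47): chars_in_quartet=2 acc=0xC2F bytes_emitted=6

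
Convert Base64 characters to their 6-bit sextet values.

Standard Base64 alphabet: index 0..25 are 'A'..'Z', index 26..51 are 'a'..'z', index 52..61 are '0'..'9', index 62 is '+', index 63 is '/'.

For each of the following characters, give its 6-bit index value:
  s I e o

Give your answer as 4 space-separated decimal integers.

Answer: 44 8 30 40

Derivation:
's': a..z range, 26 + ord('s') − ord('a') = 44
'I': A..Z range, ord('I') − ord('A') = 8
'e': a..z range, 26 + ord('e') − ord('a') = 30
'o': a..z range, 26 + ord('o') − ord('a') = 40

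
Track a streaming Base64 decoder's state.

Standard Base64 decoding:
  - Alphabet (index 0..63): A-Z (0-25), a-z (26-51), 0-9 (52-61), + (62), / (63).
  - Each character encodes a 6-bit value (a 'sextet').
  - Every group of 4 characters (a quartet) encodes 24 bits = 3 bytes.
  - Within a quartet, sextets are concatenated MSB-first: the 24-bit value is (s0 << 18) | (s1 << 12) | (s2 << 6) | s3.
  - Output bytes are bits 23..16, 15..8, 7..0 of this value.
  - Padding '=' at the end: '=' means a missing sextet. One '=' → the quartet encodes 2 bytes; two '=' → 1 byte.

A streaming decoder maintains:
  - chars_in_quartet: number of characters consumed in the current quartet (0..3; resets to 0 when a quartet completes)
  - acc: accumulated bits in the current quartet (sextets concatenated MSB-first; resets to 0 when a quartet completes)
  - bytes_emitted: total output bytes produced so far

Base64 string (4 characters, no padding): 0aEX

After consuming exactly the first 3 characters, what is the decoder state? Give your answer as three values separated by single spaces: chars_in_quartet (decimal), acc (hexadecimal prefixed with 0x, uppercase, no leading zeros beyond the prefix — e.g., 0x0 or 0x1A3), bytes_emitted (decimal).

After char 0 ('0'=52): chars_in_quartet=1 acc=0x34 bytes_emitted=0
After char 1 ('a'=26): chars_in_quartet=2 acc=0xD1A bytes_emitted=0
After char 2 ('E'=4): chars_in_quartet=3 acc=0x34684 bytes_emitted=0

Answer: 3 0x34684 0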